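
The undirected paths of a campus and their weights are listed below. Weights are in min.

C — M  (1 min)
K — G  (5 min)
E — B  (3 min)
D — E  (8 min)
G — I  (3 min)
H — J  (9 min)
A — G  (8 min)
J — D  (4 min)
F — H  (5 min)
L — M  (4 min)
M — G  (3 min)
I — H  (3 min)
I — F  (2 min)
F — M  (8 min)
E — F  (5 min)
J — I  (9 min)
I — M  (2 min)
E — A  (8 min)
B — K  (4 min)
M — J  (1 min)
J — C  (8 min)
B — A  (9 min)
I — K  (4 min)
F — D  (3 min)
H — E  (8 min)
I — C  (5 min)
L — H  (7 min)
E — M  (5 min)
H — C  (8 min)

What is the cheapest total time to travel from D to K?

9 min

Compare a few routes:
D–F–I–K: 3+2+4 = 9
D–J–M–I–K: 4+1+2+4 = 11
D–J–M–G–K: 4+1+3+5 = 13
Cheapest is D–F–I–K at 9 min.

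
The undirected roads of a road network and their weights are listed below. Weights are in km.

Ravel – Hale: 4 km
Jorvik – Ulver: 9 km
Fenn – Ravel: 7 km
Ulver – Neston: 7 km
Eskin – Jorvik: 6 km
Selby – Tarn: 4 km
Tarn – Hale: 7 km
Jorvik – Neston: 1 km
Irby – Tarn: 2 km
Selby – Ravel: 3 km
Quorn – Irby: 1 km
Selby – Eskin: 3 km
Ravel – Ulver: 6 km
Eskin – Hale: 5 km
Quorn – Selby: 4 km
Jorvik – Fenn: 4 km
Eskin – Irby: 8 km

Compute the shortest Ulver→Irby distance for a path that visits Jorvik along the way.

22 km

Best Ulver to Jorvik: Ulver → Neston → Jorvik costing 8
Shortest Jorvik→Irby: Jorvik → Eskin → Irby = 14
Total via Jorvik: 8 + 14 = 22 km.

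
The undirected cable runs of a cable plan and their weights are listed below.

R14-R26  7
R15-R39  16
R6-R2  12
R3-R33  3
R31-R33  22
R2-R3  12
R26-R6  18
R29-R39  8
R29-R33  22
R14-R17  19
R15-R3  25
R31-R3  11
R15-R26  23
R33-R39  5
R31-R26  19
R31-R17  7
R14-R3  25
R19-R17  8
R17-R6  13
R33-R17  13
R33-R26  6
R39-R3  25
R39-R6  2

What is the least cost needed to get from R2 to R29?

Running Dijkstra from R2:
R2: 0
R3: 12  (via R2)
R6: 12  (via R2)
R39: 14  (via R6)
R33: 15  (via R3)
R26: 21  (via R33)
R29: 22  (via R39)
Shortest route: R2 → R6 → R39 → R29 = 22.

22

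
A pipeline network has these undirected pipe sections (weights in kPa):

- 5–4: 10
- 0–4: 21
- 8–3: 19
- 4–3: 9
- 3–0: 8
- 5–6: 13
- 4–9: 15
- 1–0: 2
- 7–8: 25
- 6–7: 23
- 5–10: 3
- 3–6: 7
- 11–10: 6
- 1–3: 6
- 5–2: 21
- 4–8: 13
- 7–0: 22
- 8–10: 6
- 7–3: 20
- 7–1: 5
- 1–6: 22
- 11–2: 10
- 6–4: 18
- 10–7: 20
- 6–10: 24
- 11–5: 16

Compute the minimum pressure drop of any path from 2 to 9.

44 kPa

Shortest distances from 2:
2: 0
11: 10  (via 2)
10: 16  (via 11)
5: 19  (via 10)
8: 22  (via 10)
4: 29  (via 5)
6: 32  (via 5)
7: 36  (via 10)
3: 38  (via 4)
1: 41  (via 7)
0: 43  (via 1)
9: 44  (via 4)
Shortest route: 2–11–10–5–4–9 = 44 kPa.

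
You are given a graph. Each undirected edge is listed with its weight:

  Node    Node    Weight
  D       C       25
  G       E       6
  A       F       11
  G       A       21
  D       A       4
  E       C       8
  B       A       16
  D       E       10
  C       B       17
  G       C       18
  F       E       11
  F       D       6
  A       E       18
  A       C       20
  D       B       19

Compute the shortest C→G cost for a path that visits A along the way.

40

Shortest C→A: C–A = 20
Best A to G: A–D–E–G costing 20
Total via A: 20 + 20 = 40.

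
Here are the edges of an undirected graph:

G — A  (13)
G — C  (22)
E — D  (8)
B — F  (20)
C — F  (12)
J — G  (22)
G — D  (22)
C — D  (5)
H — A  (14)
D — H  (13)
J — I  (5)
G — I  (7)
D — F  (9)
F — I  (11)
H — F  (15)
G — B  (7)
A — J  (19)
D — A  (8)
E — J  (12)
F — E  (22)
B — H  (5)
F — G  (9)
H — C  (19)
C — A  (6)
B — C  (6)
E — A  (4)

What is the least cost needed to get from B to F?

Compare a few routes:
B → G → F: 7+9 = 16
B → C → F: 6+12 = 18
Cheapest is B → G → F at 16.

16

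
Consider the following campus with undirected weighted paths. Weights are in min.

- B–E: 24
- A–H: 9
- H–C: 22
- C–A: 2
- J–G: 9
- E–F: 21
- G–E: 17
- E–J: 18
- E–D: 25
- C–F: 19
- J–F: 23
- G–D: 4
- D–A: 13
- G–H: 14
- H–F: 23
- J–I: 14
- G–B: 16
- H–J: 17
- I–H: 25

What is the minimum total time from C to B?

Enumerating some paths:
C–A–H–G–B: 2+9+14+16 = 41
C–H–G–B: 22+14+16 = 52
C–A–D–G–B: 2+13+4+16 = 35
The minimum is 35 min via C–A–D–G–B.

35 min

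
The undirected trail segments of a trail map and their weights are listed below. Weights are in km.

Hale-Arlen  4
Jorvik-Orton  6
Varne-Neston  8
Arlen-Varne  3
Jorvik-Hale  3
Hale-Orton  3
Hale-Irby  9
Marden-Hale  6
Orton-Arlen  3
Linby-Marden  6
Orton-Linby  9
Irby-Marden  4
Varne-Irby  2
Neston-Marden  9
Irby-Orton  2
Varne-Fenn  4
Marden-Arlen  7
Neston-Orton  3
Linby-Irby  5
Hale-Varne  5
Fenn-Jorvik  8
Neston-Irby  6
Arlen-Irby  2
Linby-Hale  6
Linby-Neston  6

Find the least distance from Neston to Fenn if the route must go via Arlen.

Shortest Neston→Arlen: Neston → Orton → Arlen = 6
Best Arlen to Fenn: Arlen → Varne → Fenn costing 7
Total via Arlen: 6 + 7 = 13 km.

13 km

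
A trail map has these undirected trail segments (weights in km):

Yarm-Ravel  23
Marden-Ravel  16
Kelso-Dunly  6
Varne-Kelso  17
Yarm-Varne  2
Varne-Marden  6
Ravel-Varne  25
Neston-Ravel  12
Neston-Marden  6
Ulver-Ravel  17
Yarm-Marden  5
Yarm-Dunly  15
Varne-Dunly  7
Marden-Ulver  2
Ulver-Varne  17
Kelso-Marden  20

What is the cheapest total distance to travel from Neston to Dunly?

Running Dijkstra from Neston:
Neston: 0
Marden: 6  (via Neston)
Ulver: 8  (via Marden)
Yarm: 11  (via Marden)
Varne: 12  (via Marden)
Ravel: 12  (via Neston)
Dunly: 19  (via Varne)
Shortest route: Neston → Marden → Varne → Dunly = 19 km.

19 km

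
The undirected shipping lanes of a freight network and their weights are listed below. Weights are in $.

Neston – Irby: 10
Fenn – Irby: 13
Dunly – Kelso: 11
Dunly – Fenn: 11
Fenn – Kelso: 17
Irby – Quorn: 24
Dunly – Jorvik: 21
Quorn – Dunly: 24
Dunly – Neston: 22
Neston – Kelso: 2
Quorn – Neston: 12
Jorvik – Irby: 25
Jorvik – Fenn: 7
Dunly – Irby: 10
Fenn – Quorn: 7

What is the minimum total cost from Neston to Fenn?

Settle nodes by increasing distance from Neston:
Neston: 0
Kelso: 2  (via Neston)
Irby: 10  (via Neston)
Quorn: 12  (via Neston)
Dunly: 13  (via Kelso)
Fenn: 19  (via Kelso)
Shortest route: Neston → Kelso → Fenn = $19.

$19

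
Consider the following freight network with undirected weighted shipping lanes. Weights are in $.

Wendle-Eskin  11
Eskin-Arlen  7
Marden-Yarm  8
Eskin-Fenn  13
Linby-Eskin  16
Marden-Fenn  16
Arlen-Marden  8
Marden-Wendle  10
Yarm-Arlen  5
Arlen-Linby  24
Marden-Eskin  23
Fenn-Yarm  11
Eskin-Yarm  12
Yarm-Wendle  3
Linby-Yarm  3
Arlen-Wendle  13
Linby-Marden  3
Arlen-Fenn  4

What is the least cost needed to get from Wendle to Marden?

Enumerating some paths:
Wendle → Yarm → Linby → Marden: 3+3+3 = 9
Wendle → Marden: 10 = 10
The minimum is $9 via Wendle → Yarm → Linby → Marden.

$9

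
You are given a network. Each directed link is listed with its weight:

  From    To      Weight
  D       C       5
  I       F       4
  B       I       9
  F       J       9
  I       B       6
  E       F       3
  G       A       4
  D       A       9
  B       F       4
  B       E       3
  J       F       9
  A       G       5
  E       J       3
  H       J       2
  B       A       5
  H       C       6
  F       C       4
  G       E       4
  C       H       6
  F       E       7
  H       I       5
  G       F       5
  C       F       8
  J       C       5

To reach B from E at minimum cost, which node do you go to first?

F

Candidate routes:
E–F–C–H–I–B: 3+4+6+5+6 = 24
E–J–C–H–I–B: 3+5+6+5+6 = 25
The minimum is 24 via E–F–C–H–I–B.
So from E the first move is to F.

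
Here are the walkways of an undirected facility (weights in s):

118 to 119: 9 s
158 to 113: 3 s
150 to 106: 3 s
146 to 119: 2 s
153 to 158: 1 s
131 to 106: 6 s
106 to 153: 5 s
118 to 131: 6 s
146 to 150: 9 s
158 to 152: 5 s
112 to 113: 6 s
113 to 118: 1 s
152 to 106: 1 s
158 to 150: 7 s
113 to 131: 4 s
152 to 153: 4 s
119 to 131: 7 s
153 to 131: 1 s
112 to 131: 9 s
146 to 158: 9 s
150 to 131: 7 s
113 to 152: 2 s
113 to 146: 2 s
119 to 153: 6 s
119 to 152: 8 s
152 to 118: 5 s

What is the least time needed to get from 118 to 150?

Enumerating some paths:
118 - 113 - 152 - 106 - 150: 1+2+1+3 = 7
118 - 152 - 106 - 150: 5+1+3 = 9
118 - 113 - 158 - 150: 1+3+7 = 11
118 - 113 - 146 - 150: 1+2+9 = 12
The minimum is 7 s via 118 - 113 - 152 - 106 - 150.

7 s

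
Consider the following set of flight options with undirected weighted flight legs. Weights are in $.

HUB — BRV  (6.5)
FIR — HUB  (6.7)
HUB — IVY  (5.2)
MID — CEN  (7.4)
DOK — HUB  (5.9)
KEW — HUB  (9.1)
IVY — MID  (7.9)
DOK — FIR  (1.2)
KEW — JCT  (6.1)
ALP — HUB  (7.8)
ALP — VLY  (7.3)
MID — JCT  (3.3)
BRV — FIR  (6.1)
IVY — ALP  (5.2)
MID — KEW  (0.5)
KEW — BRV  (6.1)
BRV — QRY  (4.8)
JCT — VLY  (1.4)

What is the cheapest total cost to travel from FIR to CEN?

Settle nodes by increasing distance from FIR:
FIR: 0
DOK: 1.2  (via FIR)
BRV: 6.1  (via FIR)
HUB: 6.7  (via FIR)
QRY: 10.9  (via BRV)
IVY: 11.9  (via HUB)
KEW: 12.2  (via BRV)
MID: 12.7  (via KEW)
ALP: 14.5  (via HUB)
JCT: 16  (via MID)
VLY: 17.4  (via JCT)
CEN: 20.1  (via MID)
Shortest route: FIR–BRV–KEW–MID–CEN = $20.1.

$20.1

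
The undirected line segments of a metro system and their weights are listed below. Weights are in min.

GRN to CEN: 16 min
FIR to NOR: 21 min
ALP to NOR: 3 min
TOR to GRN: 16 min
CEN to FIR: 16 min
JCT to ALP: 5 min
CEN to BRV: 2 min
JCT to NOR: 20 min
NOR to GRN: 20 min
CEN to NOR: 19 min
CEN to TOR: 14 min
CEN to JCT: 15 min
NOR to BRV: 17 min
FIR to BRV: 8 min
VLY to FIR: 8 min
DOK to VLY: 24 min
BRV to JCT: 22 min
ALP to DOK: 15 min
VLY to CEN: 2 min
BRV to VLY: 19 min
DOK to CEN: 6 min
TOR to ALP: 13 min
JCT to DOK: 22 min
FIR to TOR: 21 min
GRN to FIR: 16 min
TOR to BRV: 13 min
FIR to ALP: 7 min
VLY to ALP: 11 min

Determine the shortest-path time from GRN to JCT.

28 min

Settle nodes by increasing distance from GRN:
GRN: 0
TOR: 16  (via GRN)
CEN: 16  (via GRN)
FIR: 16  (via GRN)
VLY: 18  (via CEN)
BRV: 18  (via CEN)
NOR: 20  (via GRN)
DOK: 22  (via CEN)
ALP: 23  (via FIR)
JCT: 28  (via ALP)
Shortest route: GRN → FIR → ALP → JCT = 28 min.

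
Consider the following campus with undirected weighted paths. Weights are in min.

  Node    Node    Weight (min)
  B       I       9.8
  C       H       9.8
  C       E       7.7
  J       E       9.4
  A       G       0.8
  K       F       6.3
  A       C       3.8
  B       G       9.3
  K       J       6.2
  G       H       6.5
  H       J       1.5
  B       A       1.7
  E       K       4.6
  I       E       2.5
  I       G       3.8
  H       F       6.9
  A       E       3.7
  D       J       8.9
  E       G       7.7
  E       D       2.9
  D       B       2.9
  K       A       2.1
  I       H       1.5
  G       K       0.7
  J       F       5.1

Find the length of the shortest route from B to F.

Running Dijkstra from B:
B: 0
A: 1.7  (via B)
G: 2.5  (via A)
D: 2.9  (via B)
K: 3.2  (via G)
E: 5.4  (via A)
C: 5.5  (via A)
I: 6.3  (via G)
H: 7.8  (via I)
J: 9.3  (via H)
F: 9.5  (via K)
Shortest route: B–A–G–K–F = 9.5 min.

9.5 min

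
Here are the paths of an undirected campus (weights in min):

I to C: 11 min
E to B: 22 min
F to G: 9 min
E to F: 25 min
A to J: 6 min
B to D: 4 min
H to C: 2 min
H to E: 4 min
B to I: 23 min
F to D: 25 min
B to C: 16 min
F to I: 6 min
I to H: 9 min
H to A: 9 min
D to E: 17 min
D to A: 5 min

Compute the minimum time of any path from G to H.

24 min

Settle nodes by increasing distance from G:
G: 0
F: 9  (via G)
I: 15  (via F)
H: 24  (via I)
Shortest route: G → F → I → H = 24 min.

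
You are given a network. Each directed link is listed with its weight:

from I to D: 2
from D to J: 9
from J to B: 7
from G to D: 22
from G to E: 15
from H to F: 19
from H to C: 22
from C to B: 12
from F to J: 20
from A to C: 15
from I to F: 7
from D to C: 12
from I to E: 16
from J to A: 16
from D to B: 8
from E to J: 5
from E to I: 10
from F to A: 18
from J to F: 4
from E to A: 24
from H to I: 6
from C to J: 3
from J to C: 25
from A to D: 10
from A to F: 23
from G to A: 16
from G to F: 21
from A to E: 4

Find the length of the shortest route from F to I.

Running Dijkstra from F:
F: 0
A: 18  (via F)
J: 20  (via F)
E: 22  (via A)
B: 27  (via J)
D: 28  (via A)
I: 32  (via E)
Shortest route: F–A–E–I = 32.

32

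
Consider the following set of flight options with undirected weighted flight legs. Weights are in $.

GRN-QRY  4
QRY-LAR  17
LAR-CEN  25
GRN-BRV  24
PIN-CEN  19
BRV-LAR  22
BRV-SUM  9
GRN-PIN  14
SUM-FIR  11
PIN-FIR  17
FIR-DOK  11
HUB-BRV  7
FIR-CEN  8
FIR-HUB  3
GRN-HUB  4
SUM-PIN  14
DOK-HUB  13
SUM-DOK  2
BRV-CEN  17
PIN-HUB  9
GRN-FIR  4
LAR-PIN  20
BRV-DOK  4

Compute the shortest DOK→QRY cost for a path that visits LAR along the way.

$43

Best DOK to LAR: DOK–BRV–LAR costing 26
Best LAR to QRY: LAR–QRY costing 17
Total via LAR: 26 + 17 = $43.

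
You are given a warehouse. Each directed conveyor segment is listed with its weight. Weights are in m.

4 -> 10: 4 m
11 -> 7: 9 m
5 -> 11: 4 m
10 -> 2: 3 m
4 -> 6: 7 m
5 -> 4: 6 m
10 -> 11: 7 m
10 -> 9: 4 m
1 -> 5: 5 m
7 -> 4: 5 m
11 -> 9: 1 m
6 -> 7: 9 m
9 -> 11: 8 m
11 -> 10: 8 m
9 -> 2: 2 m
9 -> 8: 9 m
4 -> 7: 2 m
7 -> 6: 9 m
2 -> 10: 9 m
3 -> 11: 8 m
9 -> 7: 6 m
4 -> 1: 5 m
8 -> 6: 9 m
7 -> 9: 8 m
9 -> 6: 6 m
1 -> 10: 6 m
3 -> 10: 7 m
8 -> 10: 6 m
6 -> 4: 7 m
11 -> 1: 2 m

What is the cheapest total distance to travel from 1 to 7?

13 m

Shortest distances from 1:
1: 0
5: 5  (via 1)
10: 6  (via 1)
2: 9  (via 10)
11: 9  (via 5)
9: 10  (via 10)
4: 11  (via 5)
7: 13  (via 4)
Shortest route: 1 → 5 → 4 → 7 = 13 m.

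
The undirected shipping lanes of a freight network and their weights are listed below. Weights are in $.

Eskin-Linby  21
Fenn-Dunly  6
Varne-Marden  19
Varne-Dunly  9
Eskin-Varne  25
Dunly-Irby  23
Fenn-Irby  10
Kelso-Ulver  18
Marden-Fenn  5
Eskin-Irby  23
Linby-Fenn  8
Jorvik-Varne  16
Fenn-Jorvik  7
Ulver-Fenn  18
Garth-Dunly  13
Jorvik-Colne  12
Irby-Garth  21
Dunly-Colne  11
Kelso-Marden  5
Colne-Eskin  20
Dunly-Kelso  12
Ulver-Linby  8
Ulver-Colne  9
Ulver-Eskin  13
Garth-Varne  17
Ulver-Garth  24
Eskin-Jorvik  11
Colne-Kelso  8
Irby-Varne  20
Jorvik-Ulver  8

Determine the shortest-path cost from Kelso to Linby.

$18

Settle nodes by increasing distance from Kelso:
Kelso: 0
Marden: 5  (via Kelso)
Colne: 8  (via Kelso)
Fenn: 10  (via Marden)
Dunly: 12  (via Kelso)
Ulver: 17  (via Colne)
Jorvik: 17  (via Fenn)
Linby: 18  (via Fenn)
Shortest route: Kelso → Marden → Fenn → Linby = $18.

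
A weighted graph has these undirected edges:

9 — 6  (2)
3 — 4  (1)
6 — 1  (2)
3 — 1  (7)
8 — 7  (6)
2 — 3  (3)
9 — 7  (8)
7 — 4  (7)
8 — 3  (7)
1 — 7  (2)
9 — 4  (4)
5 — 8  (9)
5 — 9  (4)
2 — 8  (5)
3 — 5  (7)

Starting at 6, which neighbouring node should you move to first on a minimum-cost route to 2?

9

Compare a few routes:
6–9–4–3–2: 2+4+1+3 = 10
6–1–3–2: 2+7+3 = 12
6–1–7–4–3–2: 2+2+7+1+3 = 15
The minimum is 10 via 6–9–4–3–2.
So from 6 the first move is to 9.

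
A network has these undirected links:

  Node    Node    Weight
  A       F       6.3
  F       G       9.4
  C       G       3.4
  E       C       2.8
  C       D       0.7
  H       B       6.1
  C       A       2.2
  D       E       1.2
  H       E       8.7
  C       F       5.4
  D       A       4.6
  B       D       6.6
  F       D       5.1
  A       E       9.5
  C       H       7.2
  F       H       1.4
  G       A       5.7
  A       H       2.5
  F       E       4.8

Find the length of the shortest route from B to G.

10.7

Settle nodes by increasing distance from B:
B: 0
H: 6.1  (via B)
D: 6.6  (via B)
C: 7.3  (via D)
F: 7.5  (via H)
E: 7.8  (via D)
A: 8.6  (via H)
G: 10.7  (via C)
Shortest route: B → D → C → G = 10.7.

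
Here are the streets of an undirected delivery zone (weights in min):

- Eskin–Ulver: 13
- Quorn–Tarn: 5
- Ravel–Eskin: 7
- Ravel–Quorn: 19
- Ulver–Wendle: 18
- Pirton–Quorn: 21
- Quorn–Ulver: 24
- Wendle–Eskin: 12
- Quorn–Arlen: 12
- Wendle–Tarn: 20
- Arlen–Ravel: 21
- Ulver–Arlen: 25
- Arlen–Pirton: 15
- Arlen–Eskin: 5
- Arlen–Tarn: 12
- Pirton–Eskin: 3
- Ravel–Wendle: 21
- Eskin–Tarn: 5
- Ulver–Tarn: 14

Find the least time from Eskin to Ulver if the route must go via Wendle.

30 min

Best Eskin to Wendle: Eskin–Wendle costing 12
Shortest Wendle→Ulver: Wendle–Ulver = 18
Total via Wendle: 12 + 18 = 30 min.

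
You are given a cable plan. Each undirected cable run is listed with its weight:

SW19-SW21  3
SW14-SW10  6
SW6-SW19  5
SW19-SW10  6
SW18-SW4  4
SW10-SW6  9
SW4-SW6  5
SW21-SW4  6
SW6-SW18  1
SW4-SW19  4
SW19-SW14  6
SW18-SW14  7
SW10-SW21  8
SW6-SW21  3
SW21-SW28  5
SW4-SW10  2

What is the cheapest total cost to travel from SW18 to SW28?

9

Enumerating some paths:
SW18 - SW4 - SW21 - SW28: 4+6+5 = 15
SW18 - SW6 - SW19 - SW21 - SW28: 1+5+3+5 = 14
SW18 - SW6 - SW21 - SW28: 1+3+5 = 9
The minimum is 9 via SW18 - SW6 - SW21 - SW28.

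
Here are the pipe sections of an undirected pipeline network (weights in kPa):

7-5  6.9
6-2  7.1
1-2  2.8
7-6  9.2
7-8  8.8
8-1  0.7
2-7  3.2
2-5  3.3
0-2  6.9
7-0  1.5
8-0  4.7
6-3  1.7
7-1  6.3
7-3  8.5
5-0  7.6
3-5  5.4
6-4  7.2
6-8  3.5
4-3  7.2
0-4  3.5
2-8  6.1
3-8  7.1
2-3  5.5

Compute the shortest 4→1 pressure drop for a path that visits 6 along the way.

11.4 kPa

Shortest 4→6: 4 → 6 = 7.2
Best 6 to 1: 6 → 8 → 1 costing 4.2
Total via 6: 7.2 + 4.2 = 11.4 kPa.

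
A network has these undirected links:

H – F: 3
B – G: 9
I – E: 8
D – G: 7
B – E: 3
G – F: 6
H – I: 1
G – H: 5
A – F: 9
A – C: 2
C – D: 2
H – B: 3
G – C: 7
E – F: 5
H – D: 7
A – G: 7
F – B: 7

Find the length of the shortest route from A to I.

12

Running Dijkstra from A:
A: 0
C: 2  (via A)
D: 4  (via C)
G: 7  (via A)
F: 9  (via A)
H: 11  (via D)
I: 12  (via H)
Shortest route: A–C–D–H–I = 12.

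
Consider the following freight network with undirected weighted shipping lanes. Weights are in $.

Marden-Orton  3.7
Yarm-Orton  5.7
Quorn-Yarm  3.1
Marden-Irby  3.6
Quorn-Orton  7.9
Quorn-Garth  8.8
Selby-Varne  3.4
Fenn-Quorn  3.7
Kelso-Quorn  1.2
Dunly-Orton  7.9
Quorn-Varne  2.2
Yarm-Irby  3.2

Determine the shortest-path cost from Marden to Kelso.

Running Dijkstra from Marden:
Marden: 0
Irby: 3.6  (via Marden)
Orton: 3.7  (via Marden)
Yarm: 6.8  (via Irby)
Quorn: 9.9  (via Yarm)
Kelso: 11.1  (via Quorn)
Shortest route: Marden–Irby–Yarm–Quorn–Kelso = $11.1.

$11.1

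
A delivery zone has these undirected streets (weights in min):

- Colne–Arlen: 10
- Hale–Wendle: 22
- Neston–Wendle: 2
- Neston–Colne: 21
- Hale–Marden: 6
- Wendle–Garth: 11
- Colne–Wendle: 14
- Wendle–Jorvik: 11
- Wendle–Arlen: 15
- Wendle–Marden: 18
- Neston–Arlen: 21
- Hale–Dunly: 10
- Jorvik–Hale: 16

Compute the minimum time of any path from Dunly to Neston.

Shortest distances from Dunly:
Dunly: 0
Hale: 10  (via Dunly)
Marden: 16  (via Hale)
Jorvik: 26  (via Hale)
Wendle: 32  (via Hale)
Neston: 34  (via Wendle)
Shortest route: Dunly–Hale–Wendle–Neston = 34 min.

34 min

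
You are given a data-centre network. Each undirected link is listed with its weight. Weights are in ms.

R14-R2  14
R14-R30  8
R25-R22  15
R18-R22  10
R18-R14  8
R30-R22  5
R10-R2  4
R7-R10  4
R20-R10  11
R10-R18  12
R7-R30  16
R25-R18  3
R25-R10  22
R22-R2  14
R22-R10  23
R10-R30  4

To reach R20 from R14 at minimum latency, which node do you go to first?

R30

Candidate routes:
R14–R30–R10–R20: 8+4+11 = 23
R14–R2–R10–R20: 14+4+11 = 29
R14–R18–R10–R20: 8+12+11 = 31
The minimum is 23 ms via R14–R30–R10–R20.
So from R14 the first move is to R30.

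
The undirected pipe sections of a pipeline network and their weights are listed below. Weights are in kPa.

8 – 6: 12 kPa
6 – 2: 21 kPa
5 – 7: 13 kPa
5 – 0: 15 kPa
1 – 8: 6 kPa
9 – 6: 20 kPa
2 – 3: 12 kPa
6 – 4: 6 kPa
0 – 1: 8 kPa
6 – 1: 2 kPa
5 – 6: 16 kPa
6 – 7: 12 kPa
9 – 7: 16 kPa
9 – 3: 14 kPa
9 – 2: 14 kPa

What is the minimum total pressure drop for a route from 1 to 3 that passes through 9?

Shortest 1→9: 1 → 6 → 9 = 22
Shortest 9→3: 9 → 3 = 14
Total via 9: 22 + 14 = 36 kPa.

36 kPa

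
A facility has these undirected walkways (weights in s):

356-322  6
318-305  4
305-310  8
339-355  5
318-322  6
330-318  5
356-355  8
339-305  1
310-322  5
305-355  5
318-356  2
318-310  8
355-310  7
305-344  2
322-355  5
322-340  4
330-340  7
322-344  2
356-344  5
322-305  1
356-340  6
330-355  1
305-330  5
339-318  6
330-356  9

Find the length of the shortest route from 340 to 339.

Compare a few routes:
340 - 330 - 355 - 339: 7+1+5 = 13
340 - 330 - 305 - 339: 7+5+1 = 13
340 - 322 - 344 - 305 - 339: 4+2+2+1 = 9
340 - 322 - 305 - 339: 4+1+1 = 6
Cheapest is 340 - 322 - 305 - 339 at 6 s.

6 s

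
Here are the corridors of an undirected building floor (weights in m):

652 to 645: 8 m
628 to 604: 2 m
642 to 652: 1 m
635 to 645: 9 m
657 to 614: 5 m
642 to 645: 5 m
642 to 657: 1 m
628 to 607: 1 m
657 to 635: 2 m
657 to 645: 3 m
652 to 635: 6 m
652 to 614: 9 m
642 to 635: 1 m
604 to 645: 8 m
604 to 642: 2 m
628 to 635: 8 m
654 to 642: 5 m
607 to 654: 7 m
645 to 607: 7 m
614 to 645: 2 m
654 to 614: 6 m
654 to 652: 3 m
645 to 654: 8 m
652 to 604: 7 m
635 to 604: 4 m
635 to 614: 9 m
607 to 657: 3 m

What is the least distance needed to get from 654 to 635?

5 m

Settle nodes by increasing distance from 654:
654: 0
652: 3  (via 654)
642: 4  (via 652)
657: 5  (via 642)
635: 5  (via 642)
Shortest route: 654–652–642–635 = 5 m.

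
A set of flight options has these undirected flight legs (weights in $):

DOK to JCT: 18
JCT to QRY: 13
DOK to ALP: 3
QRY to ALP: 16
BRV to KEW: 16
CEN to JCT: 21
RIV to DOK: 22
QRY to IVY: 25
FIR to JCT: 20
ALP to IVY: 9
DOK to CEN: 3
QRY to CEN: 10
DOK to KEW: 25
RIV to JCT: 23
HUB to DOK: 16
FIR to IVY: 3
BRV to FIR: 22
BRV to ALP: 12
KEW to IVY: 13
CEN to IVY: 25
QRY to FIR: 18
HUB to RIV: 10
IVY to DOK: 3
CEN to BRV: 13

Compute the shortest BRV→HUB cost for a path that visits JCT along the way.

$66

Shortest BRV→JCT: BRV–ALP–DOK–JCT = 33
Shortest JCT→HUB: JCT–RIV–HUB = 33
Total via JCT: 33 + 33 = $66.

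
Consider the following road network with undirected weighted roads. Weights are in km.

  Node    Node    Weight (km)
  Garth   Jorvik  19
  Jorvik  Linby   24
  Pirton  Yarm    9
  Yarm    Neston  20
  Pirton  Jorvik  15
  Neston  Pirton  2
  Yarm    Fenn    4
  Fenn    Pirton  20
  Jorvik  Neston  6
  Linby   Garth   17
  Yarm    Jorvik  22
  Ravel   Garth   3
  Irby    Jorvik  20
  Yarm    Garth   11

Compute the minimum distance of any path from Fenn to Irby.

41 km

Compare a few routes:
Fenn - Yarm - Jorvik - Irby: 4+22+20 = 46
Fenn - Pirton - Neston - Jorvik - Irby: 20+2+6+20 = 48
Fenn - Yarm - Pirton - Neston - Jorvik - Irby: 4+9+2+6+20 = 41
Fenn - Yarm - Pirton - Jorvik - Irby: 4+9+15+20 = 48
The minimum is 41 km via Fenn - Yarm - Pirton - Neston - Jorvik - Irby.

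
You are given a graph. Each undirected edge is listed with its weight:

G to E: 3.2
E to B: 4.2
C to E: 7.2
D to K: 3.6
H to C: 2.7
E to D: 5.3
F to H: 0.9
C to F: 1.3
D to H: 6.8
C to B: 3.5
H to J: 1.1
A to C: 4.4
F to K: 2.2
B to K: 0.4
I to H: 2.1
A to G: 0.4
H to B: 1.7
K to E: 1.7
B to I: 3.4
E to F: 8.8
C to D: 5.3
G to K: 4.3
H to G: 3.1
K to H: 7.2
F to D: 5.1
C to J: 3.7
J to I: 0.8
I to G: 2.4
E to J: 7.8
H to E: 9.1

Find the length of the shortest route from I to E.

5.5

Candidate routes:
I → G → E: 2.4+3.2 = 5.6
I → B → K → E: 3.4+0.4+1.7 = 5.5
Cheapest is I → B → K → E at 5.5.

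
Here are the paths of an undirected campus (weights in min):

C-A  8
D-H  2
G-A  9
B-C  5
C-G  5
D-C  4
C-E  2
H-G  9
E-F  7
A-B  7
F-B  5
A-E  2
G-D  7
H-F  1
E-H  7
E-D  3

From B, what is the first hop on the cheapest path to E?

C

Compare a few routes:
B - A - E: 7+2 = 9
B - C - E: 5+2 = 7
Cheapest is B - C - E at 7 min.
So from B the first move is to C.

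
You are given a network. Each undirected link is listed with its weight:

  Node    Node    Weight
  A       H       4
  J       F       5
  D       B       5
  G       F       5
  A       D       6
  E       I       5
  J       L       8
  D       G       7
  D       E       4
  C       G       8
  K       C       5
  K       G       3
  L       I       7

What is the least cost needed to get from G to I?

16

Candidate routes:
G - D - E - I: 7+4+5 = 16
G - F - J - L - I: 5+5+8+7 = 25
Cheapest is G - D - E - I at 16.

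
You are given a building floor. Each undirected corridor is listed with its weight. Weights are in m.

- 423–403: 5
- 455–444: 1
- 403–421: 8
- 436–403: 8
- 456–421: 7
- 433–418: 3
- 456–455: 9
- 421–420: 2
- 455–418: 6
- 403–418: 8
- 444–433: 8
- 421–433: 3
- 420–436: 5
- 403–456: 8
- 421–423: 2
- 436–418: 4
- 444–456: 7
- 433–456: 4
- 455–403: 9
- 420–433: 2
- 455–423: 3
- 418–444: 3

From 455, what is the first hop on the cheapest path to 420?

423

Candidate routes:
455 - 423 - 421 - 420: 3+2+2 = 7
455 - 444 - 433 - 420: 1+8+2 = 11
455 - 444 - 418 - 433 - 420: 1+3+3+2 = 9
455 - 423 - 421 - 433 - 420: 3+2+3+2 = 10
Cheapest is 455 - 423 - 421 - 420 at 7 m.
So from 455 the first move is to 423.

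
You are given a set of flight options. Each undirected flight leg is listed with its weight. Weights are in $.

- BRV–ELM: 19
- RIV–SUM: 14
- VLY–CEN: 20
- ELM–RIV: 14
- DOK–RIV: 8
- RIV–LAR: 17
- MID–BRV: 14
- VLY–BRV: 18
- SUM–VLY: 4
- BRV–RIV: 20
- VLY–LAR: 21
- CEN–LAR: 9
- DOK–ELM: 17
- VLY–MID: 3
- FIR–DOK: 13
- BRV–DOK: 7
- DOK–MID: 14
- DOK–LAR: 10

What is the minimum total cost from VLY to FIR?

Shortest distances from VLY:
VLY: 0
MID: 3  (via VLY)
SUM: 4  (via VLY)
BRV: 17  (via MID)
DOK: 17  (via MID)
RIV: 18  (via SUM)
CEN: 20  (via VLY)
LAR: 21  (via VLY)
FIR: 30  (via DOK)
Shortest route: VLY → MID → DOK → FIR = $30.

$30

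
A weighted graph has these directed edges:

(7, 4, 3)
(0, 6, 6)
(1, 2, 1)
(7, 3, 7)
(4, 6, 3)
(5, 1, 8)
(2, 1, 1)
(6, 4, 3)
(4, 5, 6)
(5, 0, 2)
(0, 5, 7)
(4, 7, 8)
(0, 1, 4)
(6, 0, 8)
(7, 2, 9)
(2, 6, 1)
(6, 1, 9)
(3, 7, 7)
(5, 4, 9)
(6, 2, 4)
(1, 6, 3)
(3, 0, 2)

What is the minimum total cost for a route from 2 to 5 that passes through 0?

Shortest 2→0: 2–6–0 = 9
Shortest 0→5: 0–5 = 7
Total via 0: 9 + 7 = 16.

16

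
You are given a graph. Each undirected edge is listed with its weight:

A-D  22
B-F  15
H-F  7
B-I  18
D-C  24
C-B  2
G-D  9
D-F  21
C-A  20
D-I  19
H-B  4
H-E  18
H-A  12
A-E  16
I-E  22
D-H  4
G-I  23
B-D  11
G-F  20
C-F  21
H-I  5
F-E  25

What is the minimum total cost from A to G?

25

Settle nodes by increasing distance from A:
A: 0
H: 12  (via A)
B: 16  (via H)
D: 16  (via H)
E: 16  (via A)
I: 17  (via H)
C: 18  (via B)
F: 19  (via H)
G: 25  (via D)
Shortest route: A–H–D–G = 25.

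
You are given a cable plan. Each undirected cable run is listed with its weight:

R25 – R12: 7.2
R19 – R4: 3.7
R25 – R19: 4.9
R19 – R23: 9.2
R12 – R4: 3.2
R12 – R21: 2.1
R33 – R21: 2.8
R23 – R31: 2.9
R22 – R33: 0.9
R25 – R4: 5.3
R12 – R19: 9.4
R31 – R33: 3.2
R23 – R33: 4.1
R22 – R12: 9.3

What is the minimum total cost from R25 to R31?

Compare a few routes:
R25 → R12 → R21 → R33 → R31: 7.2+2.1+2.8+3.2 = 15.3
R25 → R19 → R23 → R31: 4.9+9.2+2.9 = 17
R25 → R4 → R12 → R21 → R33 → R31: 5.3+3.2+2.1+2.8+3.2 = 16.6
The minimum is 15.3 via R25 → R12 → R21 → R33 → R31.

15.3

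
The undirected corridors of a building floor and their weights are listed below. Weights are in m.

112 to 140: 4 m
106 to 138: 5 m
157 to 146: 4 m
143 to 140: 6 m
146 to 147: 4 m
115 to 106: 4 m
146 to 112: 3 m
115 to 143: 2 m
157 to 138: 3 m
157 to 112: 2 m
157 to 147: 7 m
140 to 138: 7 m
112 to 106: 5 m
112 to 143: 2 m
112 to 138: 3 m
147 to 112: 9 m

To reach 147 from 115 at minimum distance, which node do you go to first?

143

Candidate routes:
115 → 143 → 112 → 157 → 147: 2+2+2+7 = 13
115 → 143 → 112 → 147: 2+2+9 = 13
115 → 143 → 112 → 146 → 147: 2+2+3+4 = 11
Cheapest is 115 → 143 → 112 → 146 → 147 at 11 m.
So from 115 the first move is to 143.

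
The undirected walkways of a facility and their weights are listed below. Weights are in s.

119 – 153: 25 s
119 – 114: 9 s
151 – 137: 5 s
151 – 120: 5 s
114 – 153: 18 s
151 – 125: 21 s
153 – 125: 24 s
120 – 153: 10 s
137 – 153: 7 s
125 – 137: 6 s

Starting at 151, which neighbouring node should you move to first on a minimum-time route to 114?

137

Candidate routes:
151 - 120 - 153 - 114: 5+10+18 = 33
151 - 137 - 153 - 114: 5+7+18 = 30
151 - 137 - 153 - 119 - 114: 5+7+25+9 = 46
Cheapest is 151 - 137 - 153 - 114 at 30 s.
So from 151 the first move is to 137.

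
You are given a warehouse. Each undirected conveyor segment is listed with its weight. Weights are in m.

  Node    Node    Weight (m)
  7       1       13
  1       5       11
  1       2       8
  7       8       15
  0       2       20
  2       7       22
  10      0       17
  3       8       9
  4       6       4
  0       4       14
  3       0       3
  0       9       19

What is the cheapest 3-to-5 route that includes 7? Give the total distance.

Shortest 3→7: 3–8–7 = 24
Shortest 7→5: 7–1–5 = 24
Total via 7: 24 + 24 = 48 m.

48 m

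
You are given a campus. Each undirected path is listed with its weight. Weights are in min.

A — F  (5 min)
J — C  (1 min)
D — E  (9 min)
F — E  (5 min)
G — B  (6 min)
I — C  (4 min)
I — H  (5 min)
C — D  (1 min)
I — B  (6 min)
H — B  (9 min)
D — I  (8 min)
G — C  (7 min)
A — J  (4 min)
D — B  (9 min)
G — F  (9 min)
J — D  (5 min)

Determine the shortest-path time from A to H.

Shortest distances from A:
A: 0
J: 4  (via A)
C: 5  (via J)
F: 5  (via A)
D: 6  (via C)
I: 9  (via C)
E: 10  (via F)
G: 12  (via C)
H: 14  (via I)
Shortest route: A → J → C → I → H = 14 min.

14 min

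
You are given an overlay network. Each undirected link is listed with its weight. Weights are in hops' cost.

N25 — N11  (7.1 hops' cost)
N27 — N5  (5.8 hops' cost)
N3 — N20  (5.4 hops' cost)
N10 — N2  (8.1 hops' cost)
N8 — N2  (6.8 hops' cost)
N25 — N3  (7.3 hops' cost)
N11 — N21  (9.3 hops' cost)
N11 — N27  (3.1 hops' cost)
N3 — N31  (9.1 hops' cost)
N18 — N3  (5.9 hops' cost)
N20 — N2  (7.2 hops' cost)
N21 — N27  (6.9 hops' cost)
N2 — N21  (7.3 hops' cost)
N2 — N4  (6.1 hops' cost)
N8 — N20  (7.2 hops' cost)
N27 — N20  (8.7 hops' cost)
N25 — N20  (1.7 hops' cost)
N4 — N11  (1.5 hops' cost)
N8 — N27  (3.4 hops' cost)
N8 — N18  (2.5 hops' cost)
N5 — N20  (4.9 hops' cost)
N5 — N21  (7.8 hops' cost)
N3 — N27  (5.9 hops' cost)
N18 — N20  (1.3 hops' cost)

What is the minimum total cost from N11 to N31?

18.1 hops' cost

Running Dijkstra from N11:
N11: 0
N4: 1.5  (via N11)
N27: 3.1  (via N11)
N8: 6.5  (via N27)
N25: 7.1  (via N11)
N2: 7.6  (via N4)
N20: 8.8  (via N25)
N5: 8.9  (via N27)
N18: 9  (via N8)
N3: 9  (via N27)
N21: 9.3  (via N11)
N10: 15.7  (via N2)
N31: 18.1  (via N3)
Shortest route: N11–N27–N3–N31 = 18.1 hops' cost.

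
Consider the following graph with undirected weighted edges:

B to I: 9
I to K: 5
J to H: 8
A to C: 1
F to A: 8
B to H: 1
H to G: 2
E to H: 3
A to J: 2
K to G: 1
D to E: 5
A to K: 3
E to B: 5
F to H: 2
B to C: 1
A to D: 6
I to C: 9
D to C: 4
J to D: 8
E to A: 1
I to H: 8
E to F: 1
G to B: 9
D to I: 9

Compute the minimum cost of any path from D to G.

8

Candidate routes:
D - C - B - H - G: 4+1+1+2 = 8
D - C - A - K - G: 4+1+3+1 = 9
Cheapest is D - C - B - H - G at 8.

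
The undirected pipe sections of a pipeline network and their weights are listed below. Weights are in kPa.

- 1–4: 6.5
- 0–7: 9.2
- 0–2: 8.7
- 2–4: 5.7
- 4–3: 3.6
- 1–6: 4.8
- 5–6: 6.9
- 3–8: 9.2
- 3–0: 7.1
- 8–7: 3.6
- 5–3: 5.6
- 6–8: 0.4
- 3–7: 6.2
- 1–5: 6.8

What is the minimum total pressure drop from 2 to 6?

Compare a few routes:
2–4–3–8–6: 5.7+3.6+9.2+0.4 = 18.9
2–4–1–6: 5.7+6.5+4.8 = 17
The minimum is 17 kPa via 2–4–1–6.

17 kPa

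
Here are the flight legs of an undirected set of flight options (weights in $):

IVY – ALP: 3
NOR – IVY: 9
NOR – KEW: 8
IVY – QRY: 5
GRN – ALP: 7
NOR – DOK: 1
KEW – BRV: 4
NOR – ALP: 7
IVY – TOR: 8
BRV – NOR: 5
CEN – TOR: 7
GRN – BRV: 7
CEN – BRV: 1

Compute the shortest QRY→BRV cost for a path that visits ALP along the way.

Shortest QRY→ALP: QRY → IVY → ALP = 8
Shortest ALP→BRV: ALP → NOR → BRV = 12
Total via ALP: 8 + 12 = $20.

$20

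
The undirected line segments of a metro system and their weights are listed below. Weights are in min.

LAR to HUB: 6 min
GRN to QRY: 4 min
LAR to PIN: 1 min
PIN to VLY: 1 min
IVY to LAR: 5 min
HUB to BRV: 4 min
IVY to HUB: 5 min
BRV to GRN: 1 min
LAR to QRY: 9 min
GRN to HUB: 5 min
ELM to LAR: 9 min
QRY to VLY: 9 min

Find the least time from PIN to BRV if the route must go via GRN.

13 min

Shortest PIN→GRN: PIN–LAR–HUB–GRN = 12
Best GRN to BRV: GRN–BRV costing 1
Total via GRN: 12 + 1 = 13 min.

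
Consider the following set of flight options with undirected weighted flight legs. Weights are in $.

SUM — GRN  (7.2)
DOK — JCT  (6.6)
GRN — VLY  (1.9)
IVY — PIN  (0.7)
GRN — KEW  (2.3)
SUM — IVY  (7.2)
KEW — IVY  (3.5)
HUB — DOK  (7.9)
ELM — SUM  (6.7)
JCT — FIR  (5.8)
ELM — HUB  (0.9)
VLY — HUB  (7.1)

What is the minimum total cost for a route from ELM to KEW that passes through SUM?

$16.2

Shortest ELM→SUM: ELM → SUM = 6.7
Shortest SUM→KEW: SUM → GRN → KEW = 9.5
Total via SUM: 6.7 + 9.5 = $16.2.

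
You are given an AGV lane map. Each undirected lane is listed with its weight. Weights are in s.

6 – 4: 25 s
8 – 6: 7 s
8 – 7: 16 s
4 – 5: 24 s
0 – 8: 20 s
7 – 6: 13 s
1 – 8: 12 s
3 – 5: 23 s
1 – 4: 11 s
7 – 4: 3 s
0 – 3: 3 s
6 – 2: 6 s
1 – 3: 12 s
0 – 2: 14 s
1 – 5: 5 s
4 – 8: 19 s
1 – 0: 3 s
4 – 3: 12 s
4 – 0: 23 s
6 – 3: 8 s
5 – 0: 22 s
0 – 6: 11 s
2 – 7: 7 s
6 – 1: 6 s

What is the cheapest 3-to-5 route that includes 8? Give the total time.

32 s

Best 3 to 8: 3–6–8 costing 15
Shortest 8→5: 8–1–5 = 17
Total via 8: 15 + 17 = 32 s.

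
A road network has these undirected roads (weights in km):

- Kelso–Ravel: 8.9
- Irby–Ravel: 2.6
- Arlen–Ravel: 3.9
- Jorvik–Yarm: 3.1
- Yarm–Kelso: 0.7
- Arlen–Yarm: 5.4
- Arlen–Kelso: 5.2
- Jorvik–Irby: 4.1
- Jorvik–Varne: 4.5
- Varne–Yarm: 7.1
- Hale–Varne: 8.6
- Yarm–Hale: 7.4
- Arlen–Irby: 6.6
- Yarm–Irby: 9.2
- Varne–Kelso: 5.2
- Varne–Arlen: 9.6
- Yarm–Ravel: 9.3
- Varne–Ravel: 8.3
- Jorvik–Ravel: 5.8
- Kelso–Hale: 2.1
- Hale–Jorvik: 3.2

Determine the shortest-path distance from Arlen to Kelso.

5.2 km

Compare a few routes:
Arlen–Yarm–Kelso: 5.4+0.7 = 6.1
Arlen–Kelso: 5.2 = 5.2
The minimum is 5.2 km via Arlen–Kelso.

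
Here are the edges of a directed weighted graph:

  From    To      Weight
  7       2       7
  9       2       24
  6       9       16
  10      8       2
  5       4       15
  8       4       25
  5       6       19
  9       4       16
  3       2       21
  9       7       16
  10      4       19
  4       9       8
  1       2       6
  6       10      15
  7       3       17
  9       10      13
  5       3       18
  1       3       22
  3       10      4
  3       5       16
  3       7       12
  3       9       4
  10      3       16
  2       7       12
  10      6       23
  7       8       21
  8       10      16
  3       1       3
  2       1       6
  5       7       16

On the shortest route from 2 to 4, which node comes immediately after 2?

1

Enumerating some paths:
2 - 1 - 3 - 10 - 4: 6+22+4+19 = 51
2 - 7 - 3 - 9 - 4: 12+17+4+16 = 49
2 - 7 - 3 - 10 - 4: 12+17+4+19 = 52
2 - 1 - 3 - 9 - 4: 6+22+4+16 = 48
The minimum is 48 via 2 - 1 - 3 - 9 - 4.
So from 2 the first move is to 1.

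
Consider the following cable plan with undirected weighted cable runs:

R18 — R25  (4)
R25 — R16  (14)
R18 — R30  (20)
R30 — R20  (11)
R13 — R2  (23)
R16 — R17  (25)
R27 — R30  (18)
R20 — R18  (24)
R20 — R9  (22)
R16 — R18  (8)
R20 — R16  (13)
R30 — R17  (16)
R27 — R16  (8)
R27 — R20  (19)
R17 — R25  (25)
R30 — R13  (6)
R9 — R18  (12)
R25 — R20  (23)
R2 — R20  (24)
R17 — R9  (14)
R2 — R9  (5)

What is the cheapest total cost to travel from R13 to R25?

Settle nodes by increasing distance from R13:
R13: 0
R30: 6  (via R13)
R20: 17  (via R30)
R17: 22  (via R30)
R2: 23  (via R13)
R27: 24  (via R30)
R18: 26  (via R30)
R9: 28  (via R2)
R25: 30  (via R18)
Shortest route: R13–R30–R18–R25 = 30.

30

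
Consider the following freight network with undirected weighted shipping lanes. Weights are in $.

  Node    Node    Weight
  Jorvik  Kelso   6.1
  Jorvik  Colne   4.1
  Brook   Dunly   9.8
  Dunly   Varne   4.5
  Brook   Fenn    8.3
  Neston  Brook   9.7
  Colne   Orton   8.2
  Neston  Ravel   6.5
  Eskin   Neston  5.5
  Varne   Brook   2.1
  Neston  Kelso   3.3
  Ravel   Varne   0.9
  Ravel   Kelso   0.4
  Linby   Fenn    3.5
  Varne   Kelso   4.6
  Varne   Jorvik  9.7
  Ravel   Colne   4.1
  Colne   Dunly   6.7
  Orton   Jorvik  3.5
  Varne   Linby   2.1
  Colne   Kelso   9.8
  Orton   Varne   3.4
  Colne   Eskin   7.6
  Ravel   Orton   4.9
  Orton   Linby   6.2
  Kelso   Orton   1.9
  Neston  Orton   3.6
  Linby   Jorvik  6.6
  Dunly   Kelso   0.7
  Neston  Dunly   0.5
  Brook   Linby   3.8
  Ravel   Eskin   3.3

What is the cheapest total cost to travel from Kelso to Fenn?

Running Dijkstra from Kelso:
Kelso: 0
Ravel: 0.4  (via Kelso)
Dunly: 0.7  (via Kelso)
Neston: 1.2  (via Dunly)
Varne: 1.3  (via Ravel)
Orton: 1.9  (via Kelso)
Brook: 3.4  (via Varne)
Linby: 3.4  (via Varne)
Eskin: 3.7  (via Ravel)
Colne: 4.5  (via Ravel)
Jorvik: 5.4  (via Orton)
Fenn: 6.9  (via Linby)
Shortest route: Kelso–Ravel–Varne–Linby–Fenn = $6.9.

$6.9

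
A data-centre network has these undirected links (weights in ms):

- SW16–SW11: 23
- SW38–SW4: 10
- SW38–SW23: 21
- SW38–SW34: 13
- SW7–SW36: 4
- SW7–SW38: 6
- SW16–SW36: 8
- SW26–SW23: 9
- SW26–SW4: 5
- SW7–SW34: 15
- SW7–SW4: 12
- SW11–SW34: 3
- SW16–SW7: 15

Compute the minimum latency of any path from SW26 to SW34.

Candidate routes:
SW26 → SW4 → SW38 → SW7 → SW34: 5+10+6+15 = 36
SW26 → SW4 → SW38 → SW34: 5+10+13 = 28
SW26 → SW4 → SW7 → SW34: 5+12+15 = 32
SW26 → SW4 → SW7 → SW38 → SW34: 5+12+6+13 = 36
Cheapest is SW26 → SW4 → SW38 → SW34 at 28 ms.

28 ms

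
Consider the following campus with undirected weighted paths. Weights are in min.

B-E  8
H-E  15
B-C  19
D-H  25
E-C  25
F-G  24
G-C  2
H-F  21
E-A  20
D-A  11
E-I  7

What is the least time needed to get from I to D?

Shortest distances from I:
I: 0
E: 7  (via I)
B: 15  (via E)
H: 22  (via E)
A: 27  (via E)
C: 32  (via E)
G: 34  (via C)
D: 38  (via A)
Shortest route: I–E–A–D = 38 min.

38 min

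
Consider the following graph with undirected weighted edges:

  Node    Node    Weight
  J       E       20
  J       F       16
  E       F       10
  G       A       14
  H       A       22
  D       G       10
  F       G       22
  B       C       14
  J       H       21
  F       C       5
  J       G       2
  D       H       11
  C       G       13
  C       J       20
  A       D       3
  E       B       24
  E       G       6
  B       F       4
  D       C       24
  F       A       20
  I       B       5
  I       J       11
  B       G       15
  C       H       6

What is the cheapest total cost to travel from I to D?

23

Running Dijkstra from I:
I: 0
B: 5  (via I)
F: 9  (via B)
J: 11  (via I)
G: 13  (via J)
C: 14  (via F)
E: 19  (via F)
H: 20  (via C)
D: 23  (via G)
Shortest route: I → J → G → D = 23.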